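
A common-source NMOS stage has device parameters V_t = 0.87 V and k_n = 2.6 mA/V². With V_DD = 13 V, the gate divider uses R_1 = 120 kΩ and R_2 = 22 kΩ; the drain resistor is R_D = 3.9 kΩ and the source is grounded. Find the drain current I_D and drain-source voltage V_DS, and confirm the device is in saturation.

V_G = V_DD·R_2/(R_1+R_2) = 13×22/142 = 2.01 V. With the source grounded, V_GS = V_G = 2.01 V.
Assume saturation: I_D = (k_n/2)(V_GS − V_t)² = (2.6/2)×(2.01 − 0.87)² = 1.3×1.14² = 1.7 mA.
V_DS = V_DD − I_D·R_D = 13 − 1.7×3.9 = 6.36 V.
Saturation requires V_DS ≥ V_GS − V_t = 1.14 V; 6.36 ≥ 1.14 ✓.

I_D ≈ 1.7 mA, V_DS ≈ 6.4 V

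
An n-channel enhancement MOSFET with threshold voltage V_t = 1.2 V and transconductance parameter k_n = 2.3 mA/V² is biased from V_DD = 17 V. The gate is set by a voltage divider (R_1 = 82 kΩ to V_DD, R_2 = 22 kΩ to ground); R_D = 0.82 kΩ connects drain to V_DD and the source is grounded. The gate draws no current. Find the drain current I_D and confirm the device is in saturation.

I_D ≈ 6.6 mA

V_G = V_DD·R_2/(R_1+R_2) = 17×22/104 = 3.6 V. With the source grounded, V_GS = V_G = 3.6 V.
Assume saturation: I_D = (k_n/2)(V_GS − V_t)² = (2.3/2)×(3.6 − 1.2)² = 1.15×2.4² = 6.6 mA.
V_DS = V_DD − I_D·R_D = 17 − 6.6×0.82 = 11.6 V.
Saturation requires V_DS ≥ V_GS − V_t = 2.4 V; 11.6 ≥ 2.4 ✓.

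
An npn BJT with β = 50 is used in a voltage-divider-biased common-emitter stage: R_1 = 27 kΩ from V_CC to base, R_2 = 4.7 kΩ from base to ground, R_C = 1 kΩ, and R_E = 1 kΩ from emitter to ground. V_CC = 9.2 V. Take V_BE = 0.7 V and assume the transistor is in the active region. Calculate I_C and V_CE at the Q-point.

I_C ≈ 0.6 mA, V_CE ≈ 8 V

Thevenize the base divider: V_Th = V_CC·R_2/(R_1+R_2) = 9.2×4.7/31.7 = 1.36 V, R_Th = R_1‖R_2 = 4 kΩ.
Base-emitter loop: V_Th = I_B·R_Th + V_BE + (β+1)I_B·R_E, so I_B = (1.36 − 0.7) / (4 + 51×1) = 0.0121 mA.
I_C = β·I_B = 50×0.0121 = 0.604 mA, and I_E = (β+1)I_B = 0.616 mA.
V_CE = V_CC − I_C·R_C − I_E·R_E = 9.2 − 0.604×1 − 0.616×1 = 7.98 V.
V_CE = 7.98 V > 0.2 V confirms active-region operation.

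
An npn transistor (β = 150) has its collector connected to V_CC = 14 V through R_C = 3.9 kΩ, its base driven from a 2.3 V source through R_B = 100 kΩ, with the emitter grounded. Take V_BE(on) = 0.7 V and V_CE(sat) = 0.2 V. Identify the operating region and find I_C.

Assume active. Base-emitter loop: I_B = (V_BB − V_BE)/R_B = (2.3 − 0.7)/100 = 0.016 mA.
I_C = β·I_B = 150×0.016 = 2.4 mA.
V_CE = V_CC − I_C·R_C = 14 − 2.4×3.9 = 4.64 V > V_CE(sat), so the active-region assumption holds.

active; I_C ≈ 2.4 mA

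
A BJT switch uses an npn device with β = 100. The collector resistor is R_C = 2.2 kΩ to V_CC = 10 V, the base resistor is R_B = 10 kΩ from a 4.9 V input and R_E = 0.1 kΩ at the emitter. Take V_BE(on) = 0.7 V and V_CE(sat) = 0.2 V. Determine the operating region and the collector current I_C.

Assume active: I_B = (4.9 − 0.7)/(10 + 101×0.1) = 0.209 mA, I_C = β·I_B = 20.9 mA.
Then V_CE = 10 − 20.9×2.2 − 21.1×0.1 = -38.1 V < 0.2 V — the active assumption fails.
Re-solve with V_CE = 0.2 V. KCL at the emitter: V_E/R_E = (V_BB−0.7−V_E)/R_B + (V_CC−0.2−V_E)/R_C, giving V_E = 0.462 V.
I_C = (V_CC − 0.2 − V_E)/R_C = (9.8 − 0.462)/2.2 = 4.24 mA.
Check: I_B = (4.2 − 0.462)/10 = 0.374 mA, and β·I_B = 37.4 mA > I_C, confirming saturation.

saturation; I_C ≈ 4.2 mA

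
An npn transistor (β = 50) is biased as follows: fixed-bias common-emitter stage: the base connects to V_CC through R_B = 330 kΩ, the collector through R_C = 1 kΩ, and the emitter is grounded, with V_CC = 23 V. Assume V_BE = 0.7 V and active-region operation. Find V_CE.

V_CE ≈ 20 V

Base loop: V_CC = I_B·R_B + V_BE, so I_B = (23 − 0.7)/330 kΩ = 0.0676 mA.
In the active region I_C = β·I_B = 50 × 0.0676 = 3.38 mA.
Collector loop: V_CE = V_CC − I_C·R_C = 23 − 3.38×1 = 19.6 V.
Since V_CE = 19.6 V > V_CE(sat) ≈ 0.2 V, the transistor is in the active region as assumed.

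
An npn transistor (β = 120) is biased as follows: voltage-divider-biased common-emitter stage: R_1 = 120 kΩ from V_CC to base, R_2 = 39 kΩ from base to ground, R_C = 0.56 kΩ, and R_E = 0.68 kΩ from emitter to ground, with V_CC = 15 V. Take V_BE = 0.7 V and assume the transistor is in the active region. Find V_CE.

Thevenize the base divider: V_Th = V_CC·R_2/(R_1+R_2) = 15×39/159 = 3.68 V, R_Th = R_1‖R_2 = 29.4 kΩ.
Base-emitter loop: V_Th = I_B·R_Th + V_BE + (β+1)I_B·R_E, so I_B = (3.68 − 0.7) / (29.4 + 121×0.68) = 0.0267 mA.
I_C = β·I_B = 120×0.0267 = 3.2 mA, and I_E = (β+1)I_B = 3.23 mA.
V_CE = V_CC − I_C·R_C − I_E·R_E = 15 − 3.2×0.56 − 3.23×0.68 = 11 V.
V_CE = 11 V > 0.2 V confirms active-region operation.

V_CE ≈ 11 V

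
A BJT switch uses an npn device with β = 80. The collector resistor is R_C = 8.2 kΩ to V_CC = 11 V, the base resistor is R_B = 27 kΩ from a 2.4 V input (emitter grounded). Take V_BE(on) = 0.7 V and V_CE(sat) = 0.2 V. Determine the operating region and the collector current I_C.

saturation; I_C ≈ 1.3 mA

Assume active: I_B = (2.4 − 0.7)/27 = 0.063 mA, giving I_C = β·I_B = 5.04 mA.
But then V_CE = 11 − 5.04×8.2 = -30.3 V < V_CE(sat) = 0.2 V — impossible in the active region.
So the transistor is saturated. With V_CE = 0.2 V, I_C = (V_CC − 0.2)/R_C = 10.8/8.2 = 1.32 mA.
Check: β·I_B = 5.04 mA > I_C = 1.32 mA, confirming saturation.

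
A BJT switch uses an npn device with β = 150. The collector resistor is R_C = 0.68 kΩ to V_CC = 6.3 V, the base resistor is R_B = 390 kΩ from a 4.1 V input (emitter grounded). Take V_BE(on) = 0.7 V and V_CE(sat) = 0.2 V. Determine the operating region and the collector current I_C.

active; I_C ≈ 1.3 mA

Assume active. Base-emitter loop: I_B = (V_BB − V_BE)/R_B = (4.1 − 0.7)/390 = 0.00872 mA.
I_C = β·I_B = 150×0.00872 = 1.31 mA.
V_CE = V_CC − I_C·R_C = 6.3 − 1.31×0.68 = 5.41 V > V_CE(sat), so the active-region assumption holds.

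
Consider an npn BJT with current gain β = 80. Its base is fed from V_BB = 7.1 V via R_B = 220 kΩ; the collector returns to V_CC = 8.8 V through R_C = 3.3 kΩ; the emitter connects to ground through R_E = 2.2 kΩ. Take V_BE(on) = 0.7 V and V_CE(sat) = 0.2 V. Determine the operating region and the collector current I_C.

active; I_C ≈ 1.3 mA

Assume active. Base-emitter loop: I_B = (V_BB − V_BE)/(R_B + (β+1)R_E) = (7.1 − 0.7)/(220 + 81×2.2) = 0.0161 mA.
I_C = β·I_B = 80×0.0161 = 1.29 mA.
V_CE = V_CC − I_C·R_C − I_E·R_E = 8.8 − 1.29×3.3 − 1.3×2.2 = 1.69 V > V_CE(sat), so the active-region assumption holds.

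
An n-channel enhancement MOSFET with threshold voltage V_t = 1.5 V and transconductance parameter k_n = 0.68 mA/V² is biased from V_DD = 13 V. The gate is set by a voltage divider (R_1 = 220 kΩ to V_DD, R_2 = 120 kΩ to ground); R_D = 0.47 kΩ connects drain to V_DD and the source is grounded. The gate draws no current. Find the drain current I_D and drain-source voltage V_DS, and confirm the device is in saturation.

I_D ≈ 3.2 mA, V_DS ≈ 11 V

V_G = V_DD·R_2/(R_1+R_2) = 13×120/340 = 4.59 V. With the source grounded, V_GS = V_G = 4.59 V.
Assume saturation: I_D = (k_n/2)(V_GS − V_t)² = (0.68/2)×(4.59 − 1.5)² = 0.34×3.09² = 3.24 mA.
V_DS = V_DD − I_D·R_D = 13 − 3.24×0.47 = 11.5 V.
Saturation requires V_DS ≥ V_GS − V_t = 3.09 V; 11.5 ≥ 3.09 ✓.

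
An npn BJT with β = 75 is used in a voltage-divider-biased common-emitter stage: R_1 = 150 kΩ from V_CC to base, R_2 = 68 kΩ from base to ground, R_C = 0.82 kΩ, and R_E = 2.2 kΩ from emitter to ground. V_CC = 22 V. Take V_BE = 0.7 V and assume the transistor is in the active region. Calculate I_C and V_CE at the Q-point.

Thevenize the base divider: V_Th = V_CC·R_2/(R_1+R_2) = 22×68/218 = 6.86 V, R_Th = R_1‖R_2 = 46.8 kΩ.
Base-emitter loop: V_Th = I_B·R_Th + V_BE + (β+1)I_B·R_E, so I_B = (6.86 − 0.7) / (46.8 + 76×2.2) = 0.0288 mA.
I_C = β·I_B = 75×0.0288 = 2.16 mA, and I_E = (β+1)I_B = 2.19 mA.
V_CE = V_CC − I_C·R_C − I_E·R_E = 22 − 2.16×0.82 − 2.19×2.2 = 15.4 V.
V_CE = 15.4 V > 0.2 V confirms active-region operation.

I_C ≈ 2.2 mA, V_CE ≈ 15 V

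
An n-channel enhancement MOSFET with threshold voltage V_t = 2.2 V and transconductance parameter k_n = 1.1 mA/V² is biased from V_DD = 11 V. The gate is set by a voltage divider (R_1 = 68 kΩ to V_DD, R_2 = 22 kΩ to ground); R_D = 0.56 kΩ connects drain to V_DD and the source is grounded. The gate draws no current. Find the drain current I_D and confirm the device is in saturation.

V_G = V_DD·R_2/(R_1+R_2) = 11×22/90 = 2.69 V. With the source grounded, V_GS = V_G = 2.69 V.
Assume saturation: I_D = (k_n/2)(V_GS − V_t)² = (1.1/2)×(2.69 − 2.2)² = 0.55×0.489² = 0.131 mA.
V_DS = V_DD − I_D·R_D = 11 − 0.131×0.56 = 10.9 V.
Saturation requires V_DS ≥ V_GS − V_t = 0.489 V; 10.9 ≥ 0.489 ✓.

I_D ≈ 0.13 mA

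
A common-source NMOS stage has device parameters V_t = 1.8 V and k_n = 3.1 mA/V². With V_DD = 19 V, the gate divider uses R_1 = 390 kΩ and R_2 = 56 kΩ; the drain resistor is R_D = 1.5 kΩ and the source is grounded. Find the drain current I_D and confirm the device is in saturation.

I_D ≈ 0.53 mA

V_G = V_DD·R_2/(R_1+R_2) = 19×56/446 = 2.39 V. With the source grounded, V_GS = V_G = 2.39 V.
Assume saturation: I_D = (k_n/2)(V_GS − V_t)² = (3.1/2)×(2.39 − 1.8)² = 1.55×0.586² = 0.532 mA.
V_DS = V_DD − I_D·R_D = 19 − 0.532×1.5 = 18.2 V.
Saturation requires V_DS ≥ V_GS − V_t = 0.586 V; 18.2 ≥ 0.586 ✓.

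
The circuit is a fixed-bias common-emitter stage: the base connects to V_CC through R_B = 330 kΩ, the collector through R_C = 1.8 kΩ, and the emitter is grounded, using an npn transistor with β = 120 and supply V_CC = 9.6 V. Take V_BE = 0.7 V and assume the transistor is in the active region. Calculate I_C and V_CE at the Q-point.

I_C ≈ 3.2 mA, V_CE ≈ 3.8 V

Base loop: V_CC = I_B·R_B + V_BE, so I_B = (9.6 − 0.7)/330 kΩ = 0.027 mA.
In the active region I_C = β·I_B = 120 × 0.027 = 3.24 mA.
Collector loop: V_CE = V_CC − I_C·R_C = 9.6 − 3.24×1.8 = 3.77 V.
Since V_CE = 3.77 V > V_CE(sat) ≈ 0.2 V, the transistor is in the active region as assumed.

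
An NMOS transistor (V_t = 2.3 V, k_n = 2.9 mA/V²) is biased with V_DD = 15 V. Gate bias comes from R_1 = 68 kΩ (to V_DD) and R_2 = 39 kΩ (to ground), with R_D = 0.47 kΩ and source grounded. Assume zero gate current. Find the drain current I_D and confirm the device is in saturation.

V_G = V_DD·R_2/(R_1+R_2) = 15×39/107 = 5.47 V. With the source grounded, V_GS = V_G = 5.47 V.
Assume saturation: I_D = (k_n/2)(V_GS − V_t)² = (2.9/2)×(5.47 − 2.3)² = 1.45×3.17² = 14.5 mA.
V_DS = V_DD − I_D·R_D = 15 − 14.5×0.47 = 8.16 V.
Saturation requires V_DS ≥ V_GS − V_t = 3.17 V; 8.16 ≥ 3.17 ✓.

I_D ≈ 15 mA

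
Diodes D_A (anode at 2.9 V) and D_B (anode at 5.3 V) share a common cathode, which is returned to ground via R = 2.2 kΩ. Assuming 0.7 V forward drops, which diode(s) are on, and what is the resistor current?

Only D_B conducts; I_R ≈ 2.1 mA

Assume both conduct. Then node N would need to be at both 2.9−0.7 = 2.2 V and 5.3−0.7 = 4.6 V, which is impossible.
Assume only D_B conducts: V_N = 5.3 − 0.7 = 4.6 V, so I_R = 4.6/2.2 = 2.09 mA.
Check D_A: its anode-to-cathode voltage is 2.9 − 4.6 = -1.7 V < 0.7 V, so it is off. The assumption is consistent.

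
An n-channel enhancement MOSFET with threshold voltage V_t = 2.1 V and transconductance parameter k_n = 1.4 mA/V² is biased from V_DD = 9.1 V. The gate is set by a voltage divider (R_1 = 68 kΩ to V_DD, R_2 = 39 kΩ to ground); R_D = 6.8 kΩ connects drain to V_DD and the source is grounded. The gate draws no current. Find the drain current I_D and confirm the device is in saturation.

V_G = V_DD·R_2/(R_1+R_2) = 9.1×39/107 = 3.32 V. With the source grounded, V_GS = V_G = 3.32 V.
Assume saturation: I_D = (k_n/2)(V_GS − V_t)² = (1.4/2)×(3.32 − 2.1)² = 0.7×1.22² = 1.04 mA.
V_DS = V_DD − I_D·R_D = 9.1 − 1.04×6.8 = 2.05 V.
Saturation requires V_DS ≥ V_GS − V_t = 1.22 V; 2.05 ≥ 1.22 ✓.

I_D ≈ 1 mA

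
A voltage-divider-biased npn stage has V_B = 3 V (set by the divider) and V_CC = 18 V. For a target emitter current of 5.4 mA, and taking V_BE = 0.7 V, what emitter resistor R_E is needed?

R_E ≈ 0.43 kΩ

V_E = V_B − V_BE = 3 − 0.7 = 2.3 V.
R_E = V_E / I_E = 2.3 / 5.4 = 0.426 kΩ.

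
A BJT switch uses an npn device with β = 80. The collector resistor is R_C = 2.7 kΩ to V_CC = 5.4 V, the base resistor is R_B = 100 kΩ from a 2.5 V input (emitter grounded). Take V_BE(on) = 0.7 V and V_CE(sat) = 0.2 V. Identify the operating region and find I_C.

active; I_C ≈ 1.4 mA

Assume active. Base-emitter loop: I_B = (V_BB − V_BE)/R_B = (2.5 − 0.7)/100 = 0.018 mA.
I_C = β·I_B = 80×0.018 = 1.44 mA.
V_CE = V_CC − I_C·R_C = 5.4 − 1.44×2.7 = 1.51 V > V_CE(sat), so the active-region assumption holds.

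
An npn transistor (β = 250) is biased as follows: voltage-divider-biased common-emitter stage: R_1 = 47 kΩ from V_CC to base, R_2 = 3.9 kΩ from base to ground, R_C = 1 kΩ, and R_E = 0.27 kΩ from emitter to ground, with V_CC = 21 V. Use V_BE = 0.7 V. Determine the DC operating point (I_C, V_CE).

Thevenize the base divider: V_Th = V_CC·R_2/(R_1+R_2) = 21×3.9/50.9 = 1.61 V, R_Th = R_1‖R_2 = 3.6 kΩ.
Base-emitter loop: V_Th = I_B·R_Th + V_BE + (β+1)I_B·R_E, so I_B = (1.61 − 0.7) / (3.6 + 251×0.27) = 0.0127 mA.
I_C = β·I_B = 250×0.0127 = 3.18 mA, and I_E = (β+1)I_B = 3.2 mA.
V_CE = V_CC − I_C·R_C − I_E·R_E = 21 − 3.18×1 − 3.2×0.27 = 17 V.
V_CE = 17 V > 0.2 V confirms active-region operation.

I_C ≈ 3.2 mA, V_CE ≈ 17 V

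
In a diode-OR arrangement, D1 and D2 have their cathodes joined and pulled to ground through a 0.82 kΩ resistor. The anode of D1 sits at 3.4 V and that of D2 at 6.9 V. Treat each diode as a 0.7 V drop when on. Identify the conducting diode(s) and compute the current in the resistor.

Only D2 conducts; I_R ≈ 7.6 mA

Assume both conduct. Then node N would need to be at both 3.4−0.7 = 2.7 V and 6.9−0.7 = 6.2 V, which is impossible.
Assume only D2 conducts: V_N = 6.9 − 0.7 = 6.2 V, so I_R = 6.2/0.82 = 7.56 mA.
Check D1: its anode-to-cathode voltage is 3.4 − 6.2 = -2.8 V < 0.7 V, so it is off. The assumption is consistent.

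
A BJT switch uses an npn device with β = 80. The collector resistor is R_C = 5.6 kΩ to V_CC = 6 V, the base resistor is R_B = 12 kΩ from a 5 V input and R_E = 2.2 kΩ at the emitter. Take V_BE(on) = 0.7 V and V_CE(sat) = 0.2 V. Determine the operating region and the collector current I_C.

saturation; I_C ≈ 0.69 mA

Assume active: I_B = (5 − 0.7)/(12 + 81×2.2) = 0.0226 mA, I_C = β·I_B = 1.81 mA.
Then V_CE = 6 − 1.81×5.6 − 1.83×2.2 = -8.16 V < 0.2 V — the active assumption fails.
Re-solve with V_CE = 0.2 V. KCL at the emitter: V_E/R_E = (V_BB−0.7−V_E)/R_B + (V_CC−0.2−V_E)/R_C, giving V_E = 1.95 V.
I_C = (V_CC − 0.2 − V_E)/R_C = (5.8 − 1.95)/5.6 = 0.688 mA.
Check: I_B = (4.3 − 1.95)/12 = 0.196 mA, and β·I_B = 15.7 mA > I_C, confirming saturation.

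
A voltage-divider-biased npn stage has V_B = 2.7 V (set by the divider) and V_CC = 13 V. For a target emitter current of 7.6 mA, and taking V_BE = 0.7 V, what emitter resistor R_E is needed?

V_E = V_B − V_BE = 2.7 − 0.7 = 2 V.
R_E = V_E / I_E = 2 / 7.6 = 0.263 kΩ.

R_E ≈ 0.26 kΩ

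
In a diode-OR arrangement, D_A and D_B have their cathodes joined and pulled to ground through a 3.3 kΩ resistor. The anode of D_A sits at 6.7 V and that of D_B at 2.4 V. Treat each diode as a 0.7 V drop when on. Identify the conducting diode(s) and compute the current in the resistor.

Only D_A conducts; I_R ≈ 1.8 mA

Assume both conduct. Then node N would need to be at both 6.7−0.7 = 6 V and 2.4−0.7 = 1.7 V, which is impossible.
Assume only D_A conducts: V_N = 6.7 − 0.7 = 6 V, so I_R = 6/3.3 = 1.82 mA.
Check D_B: its anode-to-cathode voltage is 2.4 − 6 = -3.6 V < 0.7 V, so it is off. The assumption is consistent.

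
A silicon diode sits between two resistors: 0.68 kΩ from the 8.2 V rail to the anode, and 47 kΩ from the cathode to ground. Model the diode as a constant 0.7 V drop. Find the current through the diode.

The two resistors are in series with the diode, so KVL gives 8.2 = I·0.68 + 0.7 + I·47.
I = (8.2 − 0.7) / (0.68 + 47) kΩ = 7.5 / 47.7 = 0.157 mA.

I ≈ 0.16 mA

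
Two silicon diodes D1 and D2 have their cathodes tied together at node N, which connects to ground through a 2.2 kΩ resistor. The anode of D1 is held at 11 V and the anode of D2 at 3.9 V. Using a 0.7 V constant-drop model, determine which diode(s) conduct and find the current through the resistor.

Only D1 conducts; I_R ≈ 4.7 mA

Assume both conduct. Then node N would need to be at both 11−0.7 = 10.3 V and 3.9−0.7 = 3.2 V, which is impossible.
Assume only D1 conducts: V_N = 11 − 0.7 = 10.3 V, so I_R = 10.3/2.2 = 4.68 mA.
Check D2: its anode-to-cathode voltage is 3.9 − 10.3 = -6.4 V < 0.7 V, so it is off. The assumption is consistent.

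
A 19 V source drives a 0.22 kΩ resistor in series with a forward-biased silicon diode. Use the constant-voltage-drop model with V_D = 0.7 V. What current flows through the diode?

KVL around the loop: 19 = V_D + I·R = 0.7 + I × 0.22 kΩ.
So I = (19 − 0.7) / 0.22 kΩ = 18.3 / 0.22 = 83.2 mA.

I ≈ 83 mA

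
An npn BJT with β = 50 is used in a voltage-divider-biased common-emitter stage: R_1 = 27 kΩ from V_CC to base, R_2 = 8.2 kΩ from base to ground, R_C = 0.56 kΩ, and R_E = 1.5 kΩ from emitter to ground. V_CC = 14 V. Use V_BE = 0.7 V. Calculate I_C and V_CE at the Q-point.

Thevenize the base divider: V_Th = V_CC·R_2/(R_1+R_2) = 14×8.2/35.2 = 3.26 V, R_Th = R_1‖R_2 = 6.29 kΩ.
Base-emitter loop: V_Th = I_B·R_Th + V_BE + (β+1)I_B·R_E, so I_B = (3.26 − 0.7) / (6.29 + 51×1.5) = 0.0309 mA.
I_C = β·I_B = 50×0.0309 = 1.55 mA, and I_E = (β+1)I_B = 1.58 mA.
V_CE = V_CC − I_C·R_C − I_E·R_E = 14 − 1.55×0.56 − 1.58×1.5 = 10.8 V.
V_CE = 10.8 V > 0.2 V confirms active-region operation.

I_C ≈ 1.5 mA, V_CE ≈ 11 V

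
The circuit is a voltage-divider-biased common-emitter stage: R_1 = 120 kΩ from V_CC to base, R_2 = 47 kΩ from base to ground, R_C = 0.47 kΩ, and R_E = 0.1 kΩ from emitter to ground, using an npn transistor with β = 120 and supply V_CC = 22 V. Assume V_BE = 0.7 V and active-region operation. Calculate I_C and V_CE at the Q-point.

Thevenize the base divider: V_Th = V_CC·R_2/(R_1+R_2) = 22×47/167 = 6.19 V, R_Th = R_1‖R_2 = 33.8 kΩ.
Base-emitter loop: V_Th = I_B·R_Th + V_BE + (β+1)I_B·R_E, so I_B = (6.19 − 0.7) / (33.8 + 121×0.1) = 0.12 mA.
I_C = β·I_B = 120×0.12 = 14.4 mA, and I_E = (β+1)I_B = 14.5 mA.
V_CE = V_CC − I_C·R_C − I_E·R_E = 22 − 14.4×0.47 − 14.5×0.1 = 13.8 V.
V_CE = 13.8 V > 0.2 V confirms active-region operation.

I_C ≈ 14 mA, V_CE ≈ 14 V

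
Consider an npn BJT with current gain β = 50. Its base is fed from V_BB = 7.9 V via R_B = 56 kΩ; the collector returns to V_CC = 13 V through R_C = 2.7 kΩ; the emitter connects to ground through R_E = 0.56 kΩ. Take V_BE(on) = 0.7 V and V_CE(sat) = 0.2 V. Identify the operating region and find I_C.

Assume active: I_B = (7.9 − 0.7)/(56 + 51×0.56) = 0.0851 mA, I_C = β·I_B = 4.26 mA.
Then V_CE = 13 − 4.26×2.7 − 4.34×0.56 = -0.927 V < 0.2 V — the active assumption fails.
Re-solve with V_CE = 0.2 V. KCL at the emitter: V_E/R_E = (V_BB−0.7−V_E)/R_B + (V_CC−0.2−V_E)/R_C, giving V_E = 2.24 V.
I_C = (V_CC − 0.2 − V_E)/R_C = (12.8 − 2.24)/2.7 = 3.91 mA.
Check: I_B = (7.2 − 2.24)/56 = 0.0886 mA, and β·I_B = 4.43 mA > I_C, confirming saturation.

saturation; I_C ≈ 3.9 mA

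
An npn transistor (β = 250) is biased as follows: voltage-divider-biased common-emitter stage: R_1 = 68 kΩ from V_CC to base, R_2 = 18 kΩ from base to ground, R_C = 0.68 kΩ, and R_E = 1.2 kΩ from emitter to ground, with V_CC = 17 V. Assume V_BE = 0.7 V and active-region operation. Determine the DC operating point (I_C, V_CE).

I_C ≈ 2.3 mA, V_CE ≈ 13 V

Thevenize the base divider: V_Th = V_CC·R_2/(R_1+R_2) = 17×18/86 = 3.56 V, R_Th = R_1‖R_2 = 14.2 kΩ.
Base-emitter loop: V_Th = I_B·R_Th + V_BE + (β+1)I_B·R_E, so I_B = (3.56 − 0.7) / (14.2 + 251×1.2) = 0.00906 mA.
I_C = β·I_B = 250×0.00906 = 2.27 mA, and I_E = (β+1)I_B = 2.27 mA.
V_CE = V_CC − I_C·R_C − I_E·R_E = 17 − 2.27×0.68 − 2.27×1.2 = 12.7 V.
V_CE = 12.7 V > 0.2 V confirms active-region operation.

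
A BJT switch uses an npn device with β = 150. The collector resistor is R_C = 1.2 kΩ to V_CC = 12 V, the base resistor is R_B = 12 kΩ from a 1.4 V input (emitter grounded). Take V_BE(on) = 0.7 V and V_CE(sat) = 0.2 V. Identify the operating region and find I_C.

active; I_C ≈ 8.7 mA

Assume active. Base-emitter loop: I_B = (V_BB − V_BE)/R_B = (1.4 − 0.7)/12 = 0.0583 mA.
I_C = β·I_B = 150×0.0583 = 8.75 mA.
V_CE = V_CC − I_C·R_C = 12 − 8.75×1.2 = 1.5 V > V_CE(sat), so the active-region assumption holds.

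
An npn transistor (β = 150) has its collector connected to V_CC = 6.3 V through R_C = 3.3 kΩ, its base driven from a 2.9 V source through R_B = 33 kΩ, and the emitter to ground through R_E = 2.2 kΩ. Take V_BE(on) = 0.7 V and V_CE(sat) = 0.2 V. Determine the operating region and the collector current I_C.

Assume active. Base-emitter loop: I_B = (V_BB − V_BE)/(R_B + (β+1)R_E) = (2.9 − 0.7)/(33 + 151×2.2) = 0.00602 mA.
I_C = β·I_B = 150×0.00602 = 0.904 mA.
V_CE = V_CC − I_C·R_C − I_E·R_E = 6.3 − 0.904×3.3 − 0.91×2.2 = 1.32 V > V_CE(sat), so the active-region assumption holds.

active; I_C ≈ 0.9 mA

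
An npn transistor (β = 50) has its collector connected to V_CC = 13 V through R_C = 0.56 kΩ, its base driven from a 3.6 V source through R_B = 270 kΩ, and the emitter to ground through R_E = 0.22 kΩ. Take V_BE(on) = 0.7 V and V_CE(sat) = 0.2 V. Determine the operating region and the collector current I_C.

active; I_C ≈ 0.52 mA

Assume active. Base-emitter loop: I_B = (V_BB − V_BE)/(R_B + (β+1)R_E) = (3.6 − 0.7)/(270 + 51×0.22) = 0.0103 mA.
I_C = β·I_B = 50×0.0103 = 0.516 mA.
V_CE = V_CC − I_C·R_C − I_E·R_E = 13 − 0.516×0.56 − 0.526×0.22 = 12.6 V > V_CE(sat), so the active-region assumption holds.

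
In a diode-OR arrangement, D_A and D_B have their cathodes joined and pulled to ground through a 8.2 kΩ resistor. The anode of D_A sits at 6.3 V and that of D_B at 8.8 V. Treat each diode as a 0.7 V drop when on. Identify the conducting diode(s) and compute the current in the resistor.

Assume both conduct. Then node N would need to be at both 6.3−0.7 = 5.6 V and 8.8−0.7 = 8.1 V, which is impossible.
Assume only D_B conducts: V_N = 8.8 − 0.7 = 8.1 V, so I_R = 8.1/8.2 = 0.988 mA.
Check D_A: its anode-to-cathode voltage is 6.3 − 8.1 = -1.8 V < 0.7 V, so it is off. The assumption is consistent.

Only D_B conducts; I_R ≈ 0.99 mA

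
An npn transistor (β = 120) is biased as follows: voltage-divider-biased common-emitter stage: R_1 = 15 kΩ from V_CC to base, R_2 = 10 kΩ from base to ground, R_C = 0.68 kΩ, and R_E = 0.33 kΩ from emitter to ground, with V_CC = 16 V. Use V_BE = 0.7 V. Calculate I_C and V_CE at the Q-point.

I_C ≈ 15 mA, V_CE ≈ 0.92 V

Thevenize the base divider: V_Th = V_CC·R_2/(R_1+R_2) = 16×10/25 = 6.4 V, R_Th = R_1‖R_2 = 6 kΩ.
Base-emitter loop: V_Th = I_B·R_Th + V_BE + (β+1)I_B·R_E, so I_B = (6.4 − 0.7) / (6 + 121×0.33) = 0.124 mA.
I_C = β·I_B = 120×0.124 = 14.9 mA, and I_E = (β+1)I_B = 15 mA.
V_CE = V_CC − I_C·R_C − I_E·R_E = 16 − 14.9×0.68 − 15×0.33 = 0.918 V.
V_CE = 0.918 V > 0.2 V confirms active-region operation.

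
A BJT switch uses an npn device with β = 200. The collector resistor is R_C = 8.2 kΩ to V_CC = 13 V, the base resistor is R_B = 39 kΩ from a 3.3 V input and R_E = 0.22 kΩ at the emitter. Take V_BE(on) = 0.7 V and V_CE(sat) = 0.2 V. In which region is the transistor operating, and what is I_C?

saturation; I_C ≈ 1.5 mA

Assume active: I_B = (3.3 − 0.7)/(39 + 201×0.22) = 0.0312 mA, I_C = β·I_B = 6.25 mA.
Then V_CE = 13 − 6.25×8.2 − 6.28×0.22 = -39.6 V < 0.2 V — the active assumption fails.
Re-solve with V_CE = 0.2 V. KCL at the emitter: V_E/R_E = (V_BB−0.7−V_E)/R_B + (V_CC−0.2−V_E)/R_C, giving V_E = 0.347 V.
I_C = (V_CC − 0.2 − V_E)/R_C = (12.8 − 0.347)/8.2 = 1.52 mA.
Check: I_B = (2.6 − 0.347)/39 = 0.0578 mA, and β·I_B = 11.6 mA > I_C, confirming saturation.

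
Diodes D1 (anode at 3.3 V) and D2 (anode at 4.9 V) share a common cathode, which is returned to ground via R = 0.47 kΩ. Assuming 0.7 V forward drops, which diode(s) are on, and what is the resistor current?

Assume both conduct. Then node N would need to be at both 3.3−0.7 = 2.6 V and 4.9−0.7 = 4.2 V, which is impossible.
Assume only D2 conducts: V_N = 4.9 − 0.7 = 4.2 V, so I_R = 4.2/0.47 = 8.94 mA.
Check D1: its anode-to-cathode voltage is 3.3 − 4.2 = -0.9 V < 0.7 V, so it is off. The assumption is consistent.

Only D2 conducts; I_R ≈ 8.9 mA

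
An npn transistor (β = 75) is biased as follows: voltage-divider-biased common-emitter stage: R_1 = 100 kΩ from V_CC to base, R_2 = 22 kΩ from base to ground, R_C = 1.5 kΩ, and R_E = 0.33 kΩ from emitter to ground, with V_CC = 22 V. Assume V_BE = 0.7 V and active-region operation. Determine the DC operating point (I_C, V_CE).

Thevenize the base divider: V_Th = V_CC·R_2/(R_1+R_2) = 22×22/122 = 3.97 V, R_Th = R_1‖R_2 = 18 kΩ.
Base-emitter loop: V_Th = I_B·R_Th + V_BE + (β+1)I_B·R_E, so I_B = (3.97 − 0.7) / (18 + 76×0.33) = 0.0758 mA.
I_C = β·I_B = 75×0.0758 = 5.68 mA, and I_E = (β+1)I_B = 5.76 mA.
V_CE = V_CC − I_C·R_C − I_E·R_E = 22 − 5.68×1.5 − 5.76×0.33 = 11.6 V.
V_CE = 11.6 V > 0.2 V confirms active-region operation.

I_C ≈ 5.7 mA, V_CE ≈ 12 V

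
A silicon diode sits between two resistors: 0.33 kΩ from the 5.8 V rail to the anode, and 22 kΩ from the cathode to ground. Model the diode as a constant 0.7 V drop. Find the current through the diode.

I ≈ 0.23 mA

The two resistors are in series with the diode, so KVL gives 5.8 = I·0.33 + 0.7 + I·22.
I = (5.8 − 0.7) / (0.33 + 22) kΩ = 5.1 / 22.3 = 0.228 mA.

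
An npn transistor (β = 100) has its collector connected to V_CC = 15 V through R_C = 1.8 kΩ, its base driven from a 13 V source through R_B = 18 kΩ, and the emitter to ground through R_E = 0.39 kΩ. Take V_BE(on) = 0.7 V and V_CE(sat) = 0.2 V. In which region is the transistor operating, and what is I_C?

saturation; I_C ≈ 6.7 mA

Assume active: I_B = (13 − 0.7)/(18 + 101×0.39) = 0.214 mA, I_C = β·I_B = 21.4 mA.
Then V_CE = 15 − 21.4×1.8 − 21.6×0.39 = -32 V < 0.2 V — the active assumption fails.
Re-solve with V_CE = 0.2 V. KCL at the emitter: V_E/R_E = (V_BB−0.7−V_E)/R_B + (V_CC−0.2−V_E)/R_C, giving V_E = 2.8 V.
I_C = (V_CC − 0.2 − V_E)/R_C = (14.8 − 2.8)/1.8 = 6.66 mA.
Check: I_B = (12.3 − 2.8)/18 = 0.528 mA, and β·I_B = 52.8 mA > I_C, confirming saturation.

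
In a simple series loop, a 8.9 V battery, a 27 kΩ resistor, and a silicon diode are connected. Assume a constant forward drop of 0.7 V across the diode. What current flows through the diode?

I ≈ 0.3 mA

KVL around the loop: 8.9 = V_D + I·R = 0.7 + I × 27 kΩ.
So I = (8.9 − 0.7) / 27 kΩ = 8.2 / 27 = 0.304 mA.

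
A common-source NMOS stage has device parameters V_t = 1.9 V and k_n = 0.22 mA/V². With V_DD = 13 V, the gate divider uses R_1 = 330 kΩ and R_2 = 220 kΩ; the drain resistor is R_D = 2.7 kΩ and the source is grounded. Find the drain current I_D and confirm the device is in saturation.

V_G = V_DD·R_2/(R_1+R_2) = 13×220/550 = 5.2 V. With the source grounded, V_GS = V_G = 5.2 V.
Assume saturation: I_D = (k_n/2)(V_GS − V_t)² = (0.22/2)×(5.2 − 1.9)² = 0.11×3.3² = 1.2 mA.
V_DS = V_DD − I_D·R_D = 13 − 1.2×2.7 = 9.77 V.
Saturation requires V_DS ≥ V_GS − V_t = 3.3 V; 9.77 ≥ 3.3 ✓.

I_D ≈ 1.2 mA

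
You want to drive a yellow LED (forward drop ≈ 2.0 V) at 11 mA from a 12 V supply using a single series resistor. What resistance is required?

R ≈ 0.91 kΩ

The resistor drops V_S − V_D = 12 − 2.0 = 10 V at 11 mA.
R = 10 V / 11 mA = 0.909 kΩ.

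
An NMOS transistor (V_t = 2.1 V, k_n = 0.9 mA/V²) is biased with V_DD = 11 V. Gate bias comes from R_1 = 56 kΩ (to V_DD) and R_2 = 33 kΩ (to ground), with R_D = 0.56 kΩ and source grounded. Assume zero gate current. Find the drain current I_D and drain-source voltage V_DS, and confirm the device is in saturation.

I_D ≈ 1.8 mA, V_DS ≈ 10 V

V_G = V_DD·R_2/(R_1+R_2) = 11×33/89 = 4.08 V. With the source grounded, V_GS = V_G = 4.08 V.
Assume saturation: I_D = (k_n/2)(V_GS − V_t)² = (0.9/2)×(4.08 − 2.1)² = 0.45×1.98² = 1.76 mA.
V_DS = V_DD − I_D·R_D = 11 − 1.76×0.56 = 10 V.
Saturation requires V_DS ≥ V_GS − V_t = 1.98 V; 10 ≥ 1.98 ✓.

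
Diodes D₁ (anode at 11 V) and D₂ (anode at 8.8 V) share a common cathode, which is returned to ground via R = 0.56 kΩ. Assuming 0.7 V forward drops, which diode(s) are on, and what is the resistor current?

Assume both conduct. Then node N would need to be at both 11−0.7 = 10.3 V and 8.8−0.7 = 8.1 V, which is impossible.
Assume only D₁ conducts: V_N = 11 − 0.7 = 10.3 V, so I_R = 10.3/0.56 = 18.4 mA.
Check D₂: its anode-to-cathode voltage is 8.8 − 10.3 = -1.5 V < 0.7 V, so it is off. The assumption is consistent.

Only D₁ conducts; I_R ≈ 18 mA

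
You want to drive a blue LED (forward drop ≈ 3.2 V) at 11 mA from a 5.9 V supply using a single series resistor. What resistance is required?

R ≈ 0.25 kΩ

The resistor drops V_S − V_D = 5.9 − 3.2 = 2.7 V at 11 mA.
R = 2.7 V / 11 mA = 0.245 kΩ.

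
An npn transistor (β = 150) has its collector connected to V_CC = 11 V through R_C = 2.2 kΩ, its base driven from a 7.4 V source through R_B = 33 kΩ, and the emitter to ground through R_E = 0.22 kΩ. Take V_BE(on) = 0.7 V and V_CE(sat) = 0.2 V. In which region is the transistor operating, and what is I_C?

saturation; I_C ≈ 4.4 mA

Assume active: I_B = (7.4 − 0.7)/(33 + 151×0.22) = 0.101 mA, I_C = β·I_B = 15.2 mA.
Then V_CE = 11 − 15.2×2.2 − 15.3×0.22 = -25.7 V < 0.2 V — the active assumption fails.
Re-solve with V_CE = 0.2 V. KCL at the emitter: V_E/R_E = (V_BB−0.7−V_E)/R_B + (V_CC−0.2−V_E)/R_C, giving V_E = 1.02 V.
I_C = (V_CC − 0.2 − V_E)/R_C = (10.8 − 1.02)/2.2 = 4.45 mA.
Check: I_B = (6.7 − 1.02)/33 = 0.172 mA, and β·I_B = 25.8 mA > I_C, confirming saturation.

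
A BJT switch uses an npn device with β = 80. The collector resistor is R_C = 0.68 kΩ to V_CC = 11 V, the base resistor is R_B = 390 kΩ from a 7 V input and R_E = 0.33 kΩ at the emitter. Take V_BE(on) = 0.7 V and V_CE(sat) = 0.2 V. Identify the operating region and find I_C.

Assume active. Base-emitter loop: I_B = (V_BB − V_BE)/(R_B + (β+1)R_E) = (7 − 0.7)/(390 + 81×0.33) = 0.0151 mA.
I_C = β·I_B = 80×0.0151 = 1.21 mA.
V_CE = V_CC − I_C·R_C − I_E·R_E = 11 − 1.21×0.68 − 1.22×0.33 = 9.77 V > V_CE(sat), so the active-region assumption holds.

active; I_C ≈ 1.2 mA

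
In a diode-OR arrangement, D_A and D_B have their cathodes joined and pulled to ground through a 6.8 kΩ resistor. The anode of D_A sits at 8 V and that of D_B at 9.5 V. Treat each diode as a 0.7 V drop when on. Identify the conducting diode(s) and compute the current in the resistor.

Assume both conduct. Then node N would need to be at both 8−0.7 = 7.3 V and 9.5−0.7 = 8.8 V, which is impossible.
Assume only D_B conducts: V_N = 9.5 − 0.7 = 8.8 V, so I_R = 8.8/6.8 = 1.29 mA.
Check D_A: its anode-to-cathode voltage is 8 − 8.8 = -0.8 V < 0.7 V, so it is off. The assumption is consistent.

Only D_B conducts; I_R ≈ 1.3 mA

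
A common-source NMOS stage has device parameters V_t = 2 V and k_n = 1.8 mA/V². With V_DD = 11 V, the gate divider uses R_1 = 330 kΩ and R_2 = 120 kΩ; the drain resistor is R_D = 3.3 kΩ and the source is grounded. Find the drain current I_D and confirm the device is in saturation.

V_G = V_DD·R_2/(R_1+R_2) = 11×120/450 = 2.93 V. With the source grounded, V_GS = V_G = 2.93 V.
Assume saturation: I_D = (k_n/2)(V_GS − V_t)² = (1.8/2)×(2.93 − 2)² = 0.9×0.933² = 0.784 mA.
V_DS = V_DD − I_D·R_D = 11 − 0.784×3.3 = 8.41 V.
Saturation requires V_DS ≥ V_GS − V_t = 0.933 V; 8.41 ≥ 0.933 ✓.

I_D ≈ 0.78 mA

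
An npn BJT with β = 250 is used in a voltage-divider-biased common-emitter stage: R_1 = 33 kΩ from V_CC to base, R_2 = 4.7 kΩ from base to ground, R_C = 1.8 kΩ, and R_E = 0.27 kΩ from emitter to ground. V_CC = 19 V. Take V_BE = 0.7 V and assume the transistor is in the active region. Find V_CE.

V_CE ≈ 7 V

Thevenize the base divider: V_Th = V_CC·R_2/(R_1+R_2) = 19×4.7/37.7 = 2.37 V, R_Th = R_1‖R_2 = 4.11 kΩ.
Base-emitter loop: V_Th = I_B·R_Th + V_BE + (β+1)I_B·R_E, so I_B = (2.37 − 0.7) / (4.11 + 251×0.27) = 0.0232 mA.
I_C = β·I_B = 250×0.0232 = 5.8 mA, and I_E = (β+1)I_B = 5.83 mA.
V_CE = V_CC − I_C·R_C − I_E·R_E = 19 − 5.8×1.8 − 5.83×0.27 = 6.98 V.
V_CE = 6.98 V > 0.2 V confirms active-region operation.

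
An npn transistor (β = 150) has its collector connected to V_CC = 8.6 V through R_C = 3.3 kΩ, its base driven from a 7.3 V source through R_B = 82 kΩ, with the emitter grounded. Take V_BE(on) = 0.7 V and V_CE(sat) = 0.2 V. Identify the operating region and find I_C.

saturation; I_C ≈ 2.5 mA

Assume active: I_B = (7.3 − 0.7)/82 = 0.0805 mA, giving I_C = β·I_B = 12.1 mA.
But then V_CE = 8.6 − 12.1×3.3 = -31.2 V < V_CE(sat) = 0.2 V — impossible in the active region.
So the transistor is saturated. With V_CE = 0.2 V, I_C = (V_CC − 0.2)/R_C = 8.4/3.3 = 2.55 mA.
Check: β·I_B = 12.1 mA > I_C = 2.55 mA, confirming saturation.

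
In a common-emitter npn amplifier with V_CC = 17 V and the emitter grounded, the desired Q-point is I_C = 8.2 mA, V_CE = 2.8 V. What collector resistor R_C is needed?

Collector loop: V_CC = I_C·R_C + V_CE.
R_C = (V_CC − V_CE)/I_C = (17 − 2.8)/8.2 = 1.73 kΩ.

R_C ≈ 1.7 kΩ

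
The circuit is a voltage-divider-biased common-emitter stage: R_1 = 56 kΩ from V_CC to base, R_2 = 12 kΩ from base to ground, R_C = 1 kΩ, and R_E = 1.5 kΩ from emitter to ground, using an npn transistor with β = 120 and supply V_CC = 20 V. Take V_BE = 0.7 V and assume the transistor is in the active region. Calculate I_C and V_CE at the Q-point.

Thevenize the base divider: V_Th = V_CC·R_2/(R_1+R_2) = 20×12/68 = 3.53 V, R_Th = R_1‖R_2 = 9.88 kΩ.
Base-emitter loop: V_Th = I_B·R_Th + V_BE + (β+1)I_B·R_E, so I_B = (3.53 − 0.7) / (9.88 + 121×1.5) = 0.0148 mA.
I_C = β·I_B = 120×0.0148 = 1.77 mA, and I_E = (β+1)I_B = 1.79 mA.
V_CE = V_CC − I_C·R_C − I_E·R_E = 20 − 1.77×1 − 1.79×1.5 = 15.5 V.
V_CE = 15.5 V > 0.2 V confirms active-region operation.

I_C ≈ 1.8 mA, V_CE ≈ 16 V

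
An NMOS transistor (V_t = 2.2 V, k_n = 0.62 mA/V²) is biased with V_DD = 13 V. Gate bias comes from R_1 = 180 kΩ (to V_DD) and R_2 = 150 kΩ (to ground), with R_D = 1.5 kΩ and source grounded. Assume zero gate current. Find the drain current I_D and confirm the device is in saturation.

V_G = V_DD·R_2/(R_1+R_2) = 13×150/330 = 5.91 V. With the source grounded, V_GS = V_G = 5.91 V.
Assume saturation: I_D = (k_n/2)(V_GS − V_t)² = (0.62/2)×(5.91 − 2.2)² = 0.31×3.71² = 4.26 mA.
V_DS = V_DD − I_D·R_D = 13 − 4.26×1.5 = 6.6 V.
Saturation requires V_DS ≥ V_GS − V_t = 3.71 V; 6.6 ≥ 3.71 ✓.

I_D ≈ 4.3 mA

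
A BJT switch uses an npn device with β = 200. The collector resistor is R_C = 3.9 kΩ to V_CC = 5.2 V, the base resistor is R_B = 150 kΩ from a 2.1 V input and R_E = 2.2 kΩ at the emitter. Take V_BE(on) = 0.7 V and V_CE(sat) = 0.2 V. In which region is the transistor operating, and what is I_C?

Assume active. Base-emitter loop: I_B = (V_BB − V_BE)/(R_B + (β+1)R_E) = (2.1 − 0.7)/(150 + 201×2.2) = 0.00236 mA.
I_C = β·I_B = 200×0.00236 = 0.473 mA.
V_CE = V_CC − I_C·R_C − I_E·R_E = 5.2 − 0.473×3.9 − 0.475×2.2 = 2.31 V > V_CE(sat), so the active-region assumption holds.

active; I_C ≈ 0.47 mA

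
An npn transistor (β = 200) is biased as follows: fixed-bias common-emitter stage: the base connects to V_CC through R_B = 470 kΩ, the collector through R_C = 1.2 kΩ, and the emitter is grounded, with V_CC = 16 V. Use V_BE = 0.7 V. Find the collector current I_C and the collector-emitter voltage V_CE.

I_C ≈ 6.5 mA, V_CE ≈ 8.2 V

Base loop: V_CC = I_B·R_B + V_BE, so I_B = (16 − 0.7)/470 kΩ = 0.0326 mA.
In the active region I_C = β·I_B = 200 × 0.0326 = 6.51 mA.
Collector loop: V_CE = V_CC − I_C·R_C = 16 − 6.51×1.2 = 8.19 V.
Since V_CE = 8.19 V > V_CE(sat) ≈ 0.2 V, the transistor is in the active region as assumed.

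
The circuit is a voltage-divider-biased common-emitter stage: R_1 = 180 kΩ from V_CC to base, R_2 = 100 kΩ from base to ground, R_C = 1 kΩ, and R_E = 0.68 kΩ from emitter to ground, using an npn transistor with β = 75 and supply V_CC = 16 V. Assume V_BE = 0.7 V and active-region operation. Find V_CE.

V_CE ≈ 11 V

Thevenize the base divider: V_Th = V_CC·R_2/(R_1+R_2) = 16×100/280 = 5.71 V, R_Th = R_1‖R_2 = 64.3 kΩ.
Base-emitter loop: V_Th = I_B·R_Th + V_BE + (β+1)I_B·R_E, so I_B = (5.71 − 0.7) / (64.3 + 76×0.68) = 0.0432 mA.
I_C = β·I_B = 75×0.0432 = 3.24 mA, and I_E = (β+1)I_B = 3.29 mA.
V_CE = V_CC − I_C·R_C − I_E·R_E = 16 − 3.24×1 − 3.29×0.68 = 10.5 V.
V_CE = 10.5 V > 0.2 V confirms active-region operation.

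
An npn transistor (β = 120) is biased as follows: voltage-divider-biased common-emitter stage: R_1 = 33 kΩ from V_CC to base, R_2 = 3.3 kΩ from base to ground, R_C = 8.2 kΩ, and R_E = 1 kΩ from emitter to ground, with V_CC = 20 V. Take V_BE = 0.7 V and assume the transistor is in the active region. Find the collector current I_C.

I_C ≈ 1.1 mA

Thevenize the base divider: V_Th = V_CC·R_2/(R_1+R_2) = 20×3.3/36.3 = 1.82 V, R_Th = R_1‖R_2 = 3 kΩ.
Base-emitter loop: V_Th = I_B·R_Th + V_BE + (β+1)I_B·R_E, so I_B = (1.82 − 0.7) / (3 + 121×1) = 0.00902 mA.
I_C = β·I_B = 120×0.00902 = 1.08 mA, and I_E = (β+1)I_B = 1.09 mA.
V_CE = V_CC − I_C·R_C − I_E·R_E = 20 − 1.08×8.2 − 1.09×1 = 10 V.
V_CE = 10 V > 0.2 V confirms active-region operation.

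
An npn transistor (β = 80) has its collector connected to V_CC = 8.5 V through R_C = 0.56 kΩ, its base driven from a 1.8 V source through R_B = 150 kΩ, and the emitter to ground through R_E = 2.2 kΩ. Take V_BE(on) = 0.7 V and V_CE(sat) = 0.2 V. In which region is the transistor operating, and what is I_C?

Assume active. Base-emitter loop: I_B = (V_BB − V_BE)/(R_B + (β+1)R_E) = (1.8 − 0.7)/(150 + 81×2.2) = 0.00335 mA.
I_C = β·I_B = 80×0.00335 = 0.268 mA.
V_CE = V_CC − I_C·R_C − I_E·R_E = 8.5 − 0.268×0.56 − 0.271×2.2 = 7.75 V > V_CE(sat), so the active-region assumption holds.

active; I_C ≈ 0.27 mA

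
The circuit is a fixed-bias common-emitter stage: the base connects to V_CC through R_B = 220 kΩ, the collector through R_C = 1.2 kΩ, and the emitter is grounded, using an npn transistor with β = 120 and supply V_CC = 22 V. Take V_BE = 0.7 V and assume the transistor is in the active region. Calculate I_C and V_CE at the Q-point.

Base loop: V_CC = I_B·R_B + V_BE, so I_B = (22 − 0.7)/220 kΩ = 0.0968 mA.
In the active region I_C = β·I_B = 120 × 0.0968 = 11.6 mA.
Collector loop: V_CE = V_CC − I_C·R_C = 22 − 11.6×1.2 = 8.06 V.
Since V_CE = 8.06 V > V_CE(sat) ≈ 0.2 V, the transistor is in the active region as assumed.

I_C ≈ 12 mA, V_CE ≈ 8.1 V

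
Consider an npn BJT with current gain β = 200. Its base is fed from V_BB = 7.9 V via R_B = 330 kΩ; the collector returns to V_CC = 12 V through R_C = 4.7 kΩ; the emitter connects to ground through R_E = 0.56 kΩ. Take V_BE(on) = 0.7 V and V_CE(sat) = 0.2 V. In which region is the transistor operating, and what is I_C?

Assume active: I_B = (7.9 − 0.7)/(330 + 201×0.56) = 0.0163 mA, I_C = β·I_B = 3.25 mA.
Then V_CE = 12 − 3.25×4.7 − 3.27×0.56 = -5.12 V < 0.2 V — the active assumption fails.
Re-solve with V_CE = 0.2 V. KCL at the emitter: V_E/R_E = (V_BB−0.7−V_E)/R_B + (V_CC−0.2−V_E)/R_C, giving V_E = 1.27 V.
I_C = (V_CC − 0.2 − V_E)/R_C = (11.8 − 1.27)/4.7 = 2.24 mA.
Check: I_B = (7.2 − 1.27)/330 = 0.018 mA, and β·I_B = 3.6 mA > I_C, confirming saturation.

saturation; I_C ≈ 2.2 mA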